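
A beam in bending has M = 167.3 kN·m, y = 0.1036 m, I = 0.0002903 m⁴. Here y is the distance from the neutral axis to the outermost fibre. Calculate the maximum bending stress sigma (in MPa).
Model: a beam in bending, so sigma = (M·y) / I.
Convert to SI units:
  M = 167.3 kN·m = 167300 N·m
Substitute:
  sigma = (167300 × 0.1036) / 0.0002903
  sigma = 5.97 × 10⁷ Pa
Convert: sigma = 5.97 × 10⁷ Pa = 59.7 MPa
Final answer: sigma = 59.7 MPa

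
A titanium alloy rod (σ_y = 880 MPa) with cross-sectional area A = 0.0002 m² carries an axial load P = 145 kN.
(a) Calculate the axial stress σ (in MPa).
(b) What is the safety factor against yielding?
(a) Axial stress σ = P/A. Convert P = 145 kN = 145000 N.
  σ = 145000 / 0.0002 = 7.25 × 10⁸ Pa = 725 MPa
(b) Safety factor SF = σ_y/σ = 880 / 725 = 1.214
Final answer: (a) σ = 725 MPa, (b) SF = 1.214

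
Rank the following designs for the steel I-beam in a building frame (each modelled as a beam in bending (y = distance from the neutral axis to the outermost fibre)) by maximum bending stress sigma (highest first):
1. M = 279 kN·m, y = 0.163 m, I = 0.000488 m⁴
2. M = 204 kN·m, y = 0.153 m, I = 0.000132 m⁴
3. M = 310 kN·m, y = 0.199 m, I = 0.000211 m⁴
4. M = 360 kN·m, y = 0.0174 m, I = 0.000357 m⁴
Model: a beam in bending (y = distance from the neutral axis to the outermost fibre), so sigma = (M·y) / I (SI units).
  Case 1: sigma = (279000 × 0.163) / 0.000488 = 9.319 × 10⁷ Pa = 93.19 MPa
  Case 2: sigma = (204000 × 0.153) / 0.000132 = 2.365 × 10⁸ Pa = 236.5 MPa
  Case 3: sigma = (310000 × 0.199) / 0.000211 = 2.924 × 10⁸ Pa = 292.4 MPa
  Case 4: sigma = (360000 × 0.0174) / 0.000357 = 1.755 × 10⁷ Pa = 17.55 MPa
Ordering: 292.4 MPa (case 3) > 236.5 MPa (case 2) > 93.19 MPa (case 1) > 17.55 MPa (case 4)
Final answer: 3, 2, 1, 4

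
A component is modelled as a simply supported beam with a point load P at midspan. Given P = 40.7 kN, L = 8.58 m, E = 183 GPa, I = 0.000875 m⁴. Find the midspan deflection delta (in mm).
Model: a simply supported beam with a point load P at midspan, so delta = (P·L^3) / (48·E·I).
Convert to SI units:
  P = 40.7 kN = 40700 N
  E = 183 GPa = 1.83 × 10¹¹ Pa
Substitute:
  delta = (40700 × 8.58^3) / (48 × (1.83 × 10¹¹) × 0.000875)
  delta = 0.003345 m
Convert: delta = 0.003345 m = 3.345 mm
Final answer: delta = 3.345 mm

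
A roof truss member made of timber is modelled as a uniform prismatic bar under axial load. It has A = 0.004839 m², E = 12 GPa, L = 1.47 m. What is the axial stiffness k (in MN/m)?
Model: a uniform prismatic bar under axial load, so k = (A·E) / L.
Convert to SI units:
  E = 12 GPa = 1.2 × 10¹⁰ Pa
Substitute:
  k = (0.004839 × (1.2 × 10¹⁰)) / 1.47
  k = 3.95 × 10⁷ N/m
Convert: k = 3.95 × 10⁷ N/m = 39.5 MN/m
Final answer: k = 39.5 MN/m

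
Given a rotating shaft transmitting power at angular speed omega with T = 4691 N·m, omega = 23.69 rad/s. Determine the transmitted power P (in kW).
Model: a rotating shaft transmitting power at angular speed omega, so P = T·omega.
Substitute:
  P = 4691 × 23.69
  P = 111100 W
Convert: P = 111100 W = 111.1 kW
Final answer: P = 111.1 kW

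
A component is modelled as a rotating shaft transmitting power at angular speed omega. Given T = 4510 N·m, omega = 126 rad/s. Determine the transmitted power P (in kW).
Model: a rotating shaft transmitting power at angular speed omega, so P = T·omega.
Substitute:
  P = 4510 × 126
  P = 568300 W
Convert: P = 568300 W = 568.3 kW
Final answer: P = 568.3 kW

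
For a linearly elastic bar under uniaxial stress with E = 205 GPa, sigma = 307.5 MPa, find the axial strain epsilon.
Model: a linearly elastic bar under uniaxial stress, so sigma = E·epsilon.
Solve for epsilon: epsilon = sigma / E.
Convert to SI units:
  E = 205 GPa = 2.05 × 10¹¹ Pa
  sigma = 307.5 MPa = 3.075 × 10⁸ Pa
Substitute:
  epsilon = (3.075 × 10⁸) / (2.05 × 10¹¹)
  epsilon = 0.0015
Final answer: epsilon = 0.0015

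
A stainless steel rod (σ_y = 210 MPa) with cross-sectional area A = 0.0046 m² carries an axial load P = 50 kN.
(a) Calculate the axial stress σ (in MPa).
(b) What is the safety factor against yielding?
(a) Axial stress σ = P/A. Convert P = 50 kN = 50000 N.
  σ = 50000 / 0.0046 = 1.087 × 10⁷ Pa = 10.87 MPa
(b) Safety factor SF = σ_y/σ = 210 / 10.87 = 19.32
Final answer: (a) σ = 10.87 MPa, (b) SF = 19.32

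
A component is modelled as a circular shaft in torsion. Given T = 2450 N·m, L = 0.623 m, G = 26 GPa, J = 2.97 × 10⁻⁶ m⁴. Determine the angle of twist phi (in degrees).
Model: a circular shaft in torsion, so phi = (T·L) / (G·J).
Convert to SI units:
  G = 26 GPa = 2.6 × 10¹⁰ Pa
Substitute:
  phi = (2450 × 0.623) / ((2.6 × 10¹⁰) × (2.97 × 10⁻⁶))
  phi = 0.01977 rad
Convert to degrees: phi = 0.01977 × 180/π = 1.133°
Final answer: phi = 1.133°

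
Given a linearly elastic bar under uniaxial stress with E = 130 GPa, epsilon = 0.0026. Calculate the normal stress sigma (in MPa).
Model: a linearly elastic bar under uniaxial stress, so sigma = E·epsilon.
Convert to SI units:
  E = 130 GPa = 1.3 × 10¹¹ Pa
Substitute:
  sigma = (1.3 × 10¹¹) × 0.0026
  sigma = 3.38 × 10⁸ Pa
Convert: sigma = 3.38 × 10⁸ Pa = 338 MPa
Final answer: sigma = 338 MPa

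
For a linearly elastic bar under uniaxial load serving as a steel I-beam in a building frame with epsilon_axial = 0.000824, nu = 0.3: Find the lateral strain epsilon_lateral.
Model: a linearly elastic bar under uniaxial load, so epsilon_lateral = -nu·epsilon_axial.
Substitute:
  epsilon_lateral = -(0.3 × 0.000824)
  epsilon_lateral = -0.0002472
Final answer: epsilon_lateral = -0.0002472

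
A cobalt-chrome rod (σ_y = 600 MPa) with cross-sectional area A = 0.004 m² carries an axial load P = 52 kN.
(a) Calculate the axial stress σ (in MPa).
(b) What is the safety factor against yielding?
(a) Axial stress σ = P/A. Convert P = 52 kN = 52000 N.
  σ = 52000 / 0.004 = 1.3 × 10⁷ Pa = 13 MPa
(b) Safety factor SF = σ_y/σ = 600 / 13 = 46.15
Final answer: (a) σ = 13 MPa, (b) SF = 46.15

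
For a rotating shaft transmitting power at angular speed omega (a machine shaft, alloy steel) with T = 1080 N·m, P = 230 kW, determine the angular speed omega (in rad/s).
Model: a rotating shaft transmitting power at angular speed omega, so P = T·omega.
Solve for omega: omega = P / T.
Convert to SI units:
  P = 230 kW = 230000 W
Substitute:
  omega = 230000 / 1080
  omega = 213 rad/s
Final answer: omega = 213 rad/s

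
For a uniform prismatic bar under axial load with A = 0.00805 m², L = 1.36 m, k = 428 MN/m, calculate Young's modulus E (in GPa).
Model: a uniform prismatic bar under axial load, so k = (A·E) / L.
Solve for E: E = (k·L) / A.
Convert to SI units:
  k = 428 MN/m = 4.28 × 10⁸ N/m
Substitute:
  E = ((4.28 × 10⁸) × 1.36) / 0.00805
  E = 7.231 × 10¹⁰ Pa
Convert: E = 7.231 × 10¹⁰ Pa = 72.31 GPa
Final answer: E = 72.31 GPa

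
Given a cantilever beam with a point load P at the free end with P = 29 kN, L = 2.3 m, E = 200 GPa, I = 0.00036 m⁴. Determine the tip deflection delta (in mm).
Model: a cantilever beam with a point load P at the free end, so delta = (P·L^3) / (3·E·I).
Convert to SI units:
  P = 29 kN = 29000 N
  E = 200 GPa = 2 × 10¹¹ Pa
Substitute:
  delta = (29000 × 2.3^3) / (3 × (2 × 10¹¹) × 0.00036)
  delta = 0.001634 m
Convert: delta = 0.001634 m = 1.634 mm
Final answer: delta = 1.634 mm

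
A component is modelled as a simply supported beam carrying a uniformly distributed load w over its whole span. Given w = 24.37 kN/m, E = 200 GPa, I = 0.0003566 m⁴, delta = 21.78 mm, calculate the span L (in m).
Model: a simply supported beam carrying a uniformly distributed load w over its whole span, so delta = (5·w·L^4) / (384·E·I).
Solve for L: L = ((384·delta·E·I) / (5·w))^(1/4).
Convert to SI units:
  w = 24.37 kN/m = 24370 N/m
  E = 200 GPa = 2 × 10¹¹ Pa
  delta = 21.78 mm = 0.02178 m
Substitute:
  L = ((384 × 0.02178 × (2 × 10¹¹) × 0.0003566) / (5 × 24370))^(1/4)
  L = 8.365 m
Final answer: L = 8.365 m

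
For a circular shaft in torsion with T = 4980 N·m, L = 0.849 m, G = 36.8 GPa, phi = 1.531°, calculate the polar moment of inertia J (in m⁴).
Model: a circular shaft in torsion, so phi = (T·L) / (G·J).
Solve for J: J = (T·L) / (phi·G).
Convert to SI units:
  G = 36.8 GPa = 3.68 × 10¹⁰ Pa
  phi = 1.531° = 0.02672 rad
Substitute:
  J = (4980 × 0.849) / (0.02672 × (3.68 × 10¹⁰))
  J = 4.3 × 10⁻⁶ m⁴
Final answer: J = 4.3 × 10⁻⁶ m⁴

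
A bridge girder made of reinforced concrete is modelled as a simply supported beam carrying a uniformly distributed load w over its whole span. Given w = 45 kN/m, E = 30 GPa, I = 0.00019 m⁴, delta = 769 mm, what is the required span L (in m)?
Model: a simply supported beam carrying a uniformly distributed load w over its whole span, so delta = (5·w·L^4) / (384·E·I).
Solve for L: L = ((384·delta·E·I) / (5·w))^(1/4).
Convert to SI units:
  w = 45 kN/m = 45000 N/m
  E = 30 GPa = 3 × 10¹⁰ Pa
  delta = 769 mm = 0.769 m
Substitute:
  L = ((384 × 0.769 × (3 × 10¹⁰) × 0.00019) / (5 × 45000))^(1/4)
  L = 9.3 m
Final answer: L = 9.3 m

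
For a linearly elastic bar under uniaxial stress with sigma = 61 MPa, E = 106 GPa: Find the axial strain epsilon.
Model: a linearly elastic bar under uniaxial stress, so epsilon = sigma / E.
Convert to SI units:
  sigma = 61 MPa = 6.1 × 10⁷ Pa
  E = 106 GPa = 1.06 × 10¹¹ Pa
Substitute:
  epsilon = (6.1 × 10⁷) / (1.06 × 10¹¹)
  epsilon = 0.0005755
Final answer: epsilon = 0.0005755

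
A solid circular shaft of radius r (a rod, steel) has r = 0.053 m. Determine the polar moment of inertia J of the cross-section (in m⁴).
Model: a solid circular shaft of radius r, so J = (π·r^4) / 2.
Substitute:
  J = (π × 0.053^4) / 2
  J = 1.239 × 10⁻⁵ m⁴
Final answer: J = 1.239 × 10⁻⁵ m⁴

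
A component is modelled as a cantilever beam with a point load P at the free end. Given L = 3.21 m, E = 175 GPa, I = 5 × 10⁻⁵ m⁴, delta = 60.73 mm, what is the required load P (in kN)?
Model: a cantilever beam with a point load P at the free end, so delta = (P·L^3) / (3·E·I).
Solve for P: P = (3·delta·E·I) / L^3.
Convert to SI units:
  E = 175 GPa = 1.75 × 10¹¹ Pa
  delta = 60.73 mm = 0.06073 m
Substitute:
  P = (3 × 0.06073 × (1.75 × 10¹¹) × (5 × 10⁻⁵)) / 3.21^3
  P = 48200 N
Convert: P = 48200 N = 48.2 kN
Final answer: P = 48.2 kN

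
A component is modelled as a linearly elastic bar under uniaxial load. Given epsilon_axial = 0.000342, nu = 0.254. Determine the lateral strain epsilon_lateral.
Model: a linearly elastic bar under uniaxial load, so epsilon_lateral = -nu·epsilon_axial.
Substitute:
  epsilon_lateral = -(0.254 × 0.000342)
  epsilon_lateral = -8.687 × 10⁻⁵
Final answer: epsilon_lateral = -8.687 × 10⁻⁵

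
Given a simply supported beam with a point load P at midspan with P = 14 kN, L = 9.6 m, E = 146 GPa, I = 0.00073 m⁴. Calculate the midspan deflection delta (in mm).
Model: a simply supported beam with a point load P at midspan, so delta = (P·L^3) / (48·E·I).
Convert to SI units:
  P = 14 kN = 14000 N
  E = 146 GPa = 1.46 × 10¹¹ Pa
Substitute:
  delta = (14000 × 9.6^3) / (48 × (1.46 × 10¹¹) × 0.00073)
  delta = 0.002421 m
Convert: delta = 0.002421 m = 2.421 mm
Final answer: delta = 2.421 mm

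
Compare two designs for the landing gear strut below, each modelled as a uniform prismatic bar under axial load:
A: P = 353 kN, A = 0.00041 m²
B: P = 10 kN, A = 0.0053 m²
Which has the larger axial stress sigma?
Model: a uniform prismatic bar under axial load, so sigma = P / A (SI units).
  A: sigma = 353000 / 0.00041 = 8.61 × 10⁸ Pa = 861 MPa
  B: sigma = 10000 / 0.0053 = 1.887 × 10⁶ Pa = 1.887 MPa
861 MPa > 1.887 MPa, so A is larger.
Final answer: A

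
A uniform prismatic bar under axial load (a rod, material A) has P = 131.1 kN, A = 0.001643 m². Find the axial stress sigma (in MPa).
Model: a uniform prismatic bar under axial load, so sigma = P / A.
Convert to SI units:
  P = 131.1 kN = 131100 N
Substitute:
  sigma = 131100 / 0.001643
  sigma = 7.979 × 10⁷ Pa
Convert: sigma = 7.979 × 10⁷ Pa = 79.79 MPa
Final answer: sigma = 79.79 MPa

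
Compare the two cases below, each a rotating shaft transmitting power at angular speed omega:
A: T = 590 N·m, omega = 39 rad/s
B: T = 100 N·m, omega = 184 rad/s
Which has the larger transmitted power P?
Model: a rotating shaft transmitting power at angular speed omega, so P = T·omega (SI units).
  A: P = 590 × 39 = 23010 W = 23.01 kW
  B: P = 100 × 184 = 18400 W = 18.4 kW
23.01 kW > 18.4 kW, so A is larger.
Final answer: A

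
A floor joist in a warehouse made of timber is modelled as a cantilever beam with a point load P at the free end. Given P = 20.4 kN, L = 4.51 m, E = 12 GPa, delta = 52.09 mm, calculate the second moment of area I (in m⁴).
Model: a cantilever beam with a point load P at the free end, so delta = (P·L^3) / (3·E·I).
Solve for I: I = (P·L^3) / (3·delta·E).
Convert to SI units:
  P = 20.4 kN = 20400 N
  E = 12 GPa = 1.2 × 10¹⁰ Pa
  delta = 52.09 mm = 0.05209 m
Substitute:
  I = (20400 × 4.51^3) / (3 × 0.05209 × (1.2 × 10¹⁰))
  I = 0.0009979 m⁴
Final answer: I = 0.0009979 m⁴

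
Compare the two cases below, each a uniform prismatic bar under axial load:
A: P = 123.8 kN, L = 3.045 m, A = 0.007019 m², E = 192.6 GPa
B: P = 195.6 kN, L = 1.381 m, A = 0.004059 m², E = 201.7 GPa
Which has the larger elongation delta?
Model: a uniform prismatic bar under axial load, so delta = (P·L) / (A·E) (SI units).
  A: delta = (123800 × 3.045) / (0.007019 × (1.926 × 10¹¹)) = 0.0002789 m = 0.2789 mm
  B: delta = (195600 × 1.381) / (0.004059 × (2.017 × 10¹¹)) = 0.0003299 m = 0.3299 mm
0.3299 mm > 0.2789 mm, so B is larger.
Final answer: B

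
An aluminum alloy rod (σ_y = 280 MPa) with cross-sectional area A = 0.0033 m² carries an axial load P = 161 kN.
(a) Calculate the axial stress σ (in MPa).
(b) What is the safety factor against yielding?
(a) Axial stress σ = P/A. Convert P = 161 kN = 161000 N.
  σ = 161000 / 0.0033 = 4.879 × 10⁷ Pa = 48.79 MPa
(b) Safety factor SF = σ_y/σ = 280 / 48.79 = 5.739
Final answer: (a) σ = 48.79 MPa, (b) SF = 5.739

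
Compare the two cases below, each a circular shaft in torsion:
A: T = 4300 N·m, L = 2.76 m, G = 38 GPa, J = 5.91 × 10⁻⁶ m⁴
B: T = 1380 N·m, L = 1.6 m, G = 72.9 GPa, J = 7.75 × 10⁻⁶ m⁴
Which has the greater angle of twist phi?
Model: a circular shaft in torsion, so phi = (T·L) / (G·J) (SI units).
  A: phi = (4300 × 2.76) / ((3.8 × 10¹⁰) × (5.91 × 10⁻⁶)) = 0.05285 rad = 3.028°
  B: phi = (1380 × 1.6) / ((7.29 × 10¹⁰) × (7.75 × 10⁻⁶)) = 0.003908 rad = 0.2239°
3.028° > 0.2239°, so A is larger.
Final answer: A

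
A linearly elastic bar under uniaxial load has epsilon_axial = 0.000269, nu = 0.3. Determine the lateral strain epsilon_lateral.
Model: a linearly elastic bar under uniaxial load, so epsilon_lateral = -nu·epsilon_axial.
Substitute:
  epsilon_lateral = -(0.3 × 0.000269)
  epsilon_lateral = -8.07 × 10⁻⁵
Final answer: epsilon_lateral = -8.07 × 10⁻⁵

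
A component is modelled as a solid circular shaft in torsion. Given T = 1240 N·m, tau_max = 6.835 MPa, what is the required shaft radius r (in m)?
Model: a solid circular shaft in torsion, so tau_max = (2·T) / (π·r^3).
Solve for r: r = ((2·T) / (π·tau_max))^(1/3).
Convert to SI units:
  tau_max = 6.835 MPa = 6.835 × 10⁶ Pa
Substitute:
  r = ((2 × 1240) / (π × (6.835 × 10⁶)))^(1/3)
  r = 0.0487 m
Final answer: r = 0.0487 m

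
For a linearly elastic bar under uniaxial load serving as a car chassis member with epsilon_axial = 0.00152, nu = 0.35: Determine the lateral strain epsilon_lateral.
Model: a linearly elastic bar under uniaxial load, so epsilon_lateral = -nu·epsilon_axial.
Substitute:
  epsilon_lateral = -(0.35 × 0.00152)
  epsilon_lateral = -0.000532
Final answer: epsilon_lateral = -0.000532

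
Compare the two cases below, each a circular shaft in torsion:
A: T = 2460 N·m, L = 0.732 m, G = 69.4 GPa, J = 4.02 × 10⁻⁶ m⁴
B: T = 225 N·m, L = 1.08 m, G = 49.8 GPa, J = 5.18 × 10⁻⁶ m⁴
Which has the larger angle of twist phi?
Model: a circular shaft in torsion, so phi = (T·L) / (G·J) (SI units).
  A: phi = (2460 × 0.732) / ((6.94 × 10¹⁰) × (4.02 × 10⁻⁶)) = 0.006454 rad = 0.3698°
  B: phi = (225 × 1.08) / ((4.98 × 10¹⁰) × (5.18 × 10⁻⁶)) = 0.000942 rad = 0.05397°
0.3698° > 0.05397°, so A is larger.
Final answer: A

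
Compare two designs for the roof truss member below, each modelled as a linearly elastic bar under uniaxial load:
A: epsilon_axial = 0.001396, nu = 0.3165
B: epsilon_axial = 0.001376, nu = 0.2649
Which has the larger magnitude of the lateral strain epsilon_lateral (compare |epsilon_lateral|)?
Model: a linearly elastic bar under uniaxial load, so epsilon_lateral = -nu·epsilon_axial (SI units).
  A: epsilon_lateral = -(0.3165 × 0.001396) = -0.0004418
  B: epsilon_lateral = -(0.2649 × 0.001376) = -0.0003645
|epsilon_lateral|: A = 0.0004418, B = 0.0003645, so A is larger in magnitude.
Final answer: A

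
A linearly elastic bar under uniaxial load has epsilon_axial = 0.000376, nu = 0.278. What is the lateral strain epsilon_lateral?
Model: a linearly elastic bar under uniaxial load, so epsilon_lateral = -nu·epsilon_axial.
Substitute:
  epsilon_lateral = -(0.278 × 0.000376)
  epsilon_lateral = -0.0001045
Final answer: epsilon_lateral = -0.0001045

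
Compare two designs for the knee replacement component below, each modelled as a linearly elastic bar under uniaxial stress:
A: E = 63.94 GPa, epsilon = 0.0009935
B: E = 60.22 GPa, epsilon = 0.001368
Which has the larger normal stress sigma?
Model: a linearly elastic bar under uniaxial stress, so sigma = E·epsilon (SI units).
  A: sigma = (6.394 × 10¹⁰) × 0.0009935 = 6.352 × 10⁷ Pa = 63.52 MPa
  B: sigma = (6.022 × 10¹⁰) × 0.001368 = 8.238 × 10⁷ Pa = 82.38 MPa
82.38 MPa > 63.52 MPa, so B is larger.
Final answer: B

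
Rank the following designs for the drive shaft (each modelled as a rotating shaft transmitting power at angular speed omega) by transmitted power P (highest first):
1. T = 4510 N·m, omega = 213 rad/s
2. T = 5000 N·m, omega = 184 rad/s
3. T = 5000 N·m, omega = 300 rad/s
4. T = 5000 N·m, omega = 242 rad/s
Model: a rotating shaft transmitting power at angular speed omega, so P = T·omega (SI units).
  Case 1: P = 4510 × 213 = 960600 W = 960.6 kW
  Case 2: P = 5000 × 184 = 920000 W = 920 kW
  Case 3: P = 5000 × 300 = 1.5 × 10⁶ W = 1500 kW
  Case 4: P = 5000 × 242 = 1.21 × 10⁶ W = 1210 kW
Ordering: 1500 kW (case 3) > 1210 kW (case 4) > 960.6 kW (case 1) > 920 kW (case 2)
Final answer: 3, 4, 1, 2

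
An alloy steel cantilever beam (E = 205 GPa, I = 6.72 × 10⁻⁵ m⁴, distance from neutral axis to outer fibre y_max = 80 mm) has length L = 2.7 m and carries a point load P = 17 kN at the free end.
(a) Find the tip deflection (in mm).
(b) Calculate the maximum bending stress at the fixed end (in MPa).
(a) Tip deflection of a cantilever with an end point load: δ = P·L^3 / (3·E·I). Convert P = 17 kN = 17000 N, E = 205 GPa = 2.05 × 10¹¹ Pa.
  δ = (17000 × 2.7^3) / (3 × (2.05 × 10¹¹) × (6.72 × 10⁻⁵)) = 0.008096 m = 8.096 mm
(b) Maximum bending moment at the fixed end: M = P·L = 17000 × 2.7 = 45900 N·m. Convert y_max = 80 mm = 0.08 m.
  σ = M·y_max / I = (45900 × 0.08) / (6.72 × 10⁻⁵) = 5.464 × 10⁷ Pa = 54.64 MPa
Final answer: (a) δ = 8.096 mm, (b) σ = 54.64 MPa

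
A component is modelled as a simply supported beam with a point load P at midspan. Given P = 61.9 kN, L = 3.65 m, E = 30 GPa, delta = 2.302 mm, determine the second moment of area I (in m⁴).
Model: a simply supported beam with a point load P at midspan, so delta = (P·L^3) / (48·E·I).
Solve for I: I = (P·L^3) / (48·delta·E).
Convert to SI units:
  P = 61.9 kN = 61900 N
  E = 30 GPa = 3 × 10¹⁰ Pa
  delta = 2.302 mm = 0.002302 m
Substitute:
  I = (61900 × 3.65^3) / (48 × 0.002302 × (3 × 10¹⁰))
  I = 0.000908 m⁴
Final answer: I = 0.000908 m⁴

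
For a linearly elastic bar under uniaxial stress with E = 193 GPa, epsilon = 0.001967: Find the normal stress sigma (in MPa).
Model: a linearly elastic bar under uniaxial stress, so sigma = E·epsilon.
Convert to SI units:
  E = 193 GPa = 1.93 × 10¹¹ Pa
Substitute:
  sigma = (1.93 × 10¹¹) × 0.001967
  sigma = 3.796 × 10⁸ Pa
Convert: sigma = 3.796 × 10⁸ Pa = 379.6 MPa
Final answer: sigma = 379.6 MPa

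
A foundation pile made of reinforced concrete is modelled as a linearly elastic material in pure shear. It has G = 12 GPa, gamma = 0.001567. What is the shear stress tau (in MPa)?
Model: a linearly elastic material in pure shear, so tau = G·gamma.
Convert to SI units:
  G = 12 GPa = 1.2 × 10¹⁰ Pa
Substitute:
  tau = (1.2 × 10¹⁰) × 0.001567
  tau = 1.88 × 10⁷ Pa
Convert: tau = 1.88 × 10⁷ Pa = 18.8 MPa
Final answer: tau = 18.8 MPa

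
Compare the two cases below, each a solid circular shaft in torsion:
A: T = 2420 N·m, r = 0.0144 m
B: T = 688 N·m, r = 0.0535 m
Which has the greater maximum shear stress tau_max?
Model: a solid circular shaft in torsion, so tau_max = (2·T) / (π·r^3) (SI units).
  A: tau_max = (2 × 2420) / (π × 0.0144^3) = 5.16 × 10⁸ Pa = 516 MPa
  B: tau_max = (2 × 688) / (π × 0.0535^3) = 2.86 × 10⁶ Pa = 2.86 MPa
516 MPa > 2.86 MPa, so A is larger.
Final answer: A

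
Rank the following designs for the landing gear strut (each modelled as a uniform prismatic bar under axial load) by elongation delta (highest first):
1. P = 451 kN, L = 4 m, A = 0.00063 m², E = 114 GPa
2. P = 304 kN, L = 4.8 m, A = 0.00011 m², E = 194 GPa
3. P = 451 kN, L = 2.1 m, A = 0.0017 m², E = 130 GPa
Model: a uniform prismatic bar under axial load, so delta = (P·L) / (A·E) (SI units).
  Case 1: delta = (451000 × 4) / (0.00063 × (1.14 × 10¹¹)) = 0.02512 m = 25.12 mm
  Case 2: delta = (304000 × 4.8) / (0.00011 × (1.94 × 10¹¹)) = 0.06838 m = 68.38 mm
  Case 3: delta = (451000 × 2.1) / (0.0017 × (1.3 × 10¹¹)) = 0.004286 m = 4.286 mm
Ordering: 68.38 mm (case 2) > 25.12 mm (case 1) > 4.286 mm (case 3)
Final answer: 2, 1, 3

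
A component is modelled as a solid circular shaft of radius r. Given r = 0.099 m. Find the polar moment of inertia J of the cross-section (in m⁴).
Model: a solid circular shaft of radius r, so J = (π·r^4) / 2.
Substitute:
  J = (π × 0.099^4) / 2
  J = 0.0001509 m⁴
Final answer: J = 0.0001509 m⁴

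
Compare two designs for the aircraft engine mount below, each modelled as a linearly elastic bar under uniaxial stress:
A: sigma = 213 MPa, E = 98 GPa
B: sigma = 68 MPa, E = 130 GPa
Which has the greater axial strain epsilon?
Model: a linearly elastic bar under uniaxial stress, so epsilon = sigma / E (SI units).
  A: epsilon = (2.13 × 10⁸) / (9.8 × 10¹⁰) = 0.002173
  B: epsilon = (6.8 × 10⁷) / (1.3 × 10¹¹) = 0.0005231
0.002173 > 0.0005231, so A is larger.
Final answer: A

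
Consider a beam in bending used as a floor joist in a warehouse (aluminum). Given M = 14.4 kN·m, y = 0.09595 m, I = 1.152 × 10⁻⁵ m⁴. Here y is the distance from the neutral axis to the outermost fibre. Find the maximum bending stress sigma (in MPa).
Model: a beam in bending, so sigma = (M·y) / I.
Convert to SI units:
  M = 14.4 kN·m = 14400 N·m
Substitute:
  sigma = (14400 × 0.09595) / (1.152 × 10⁻⁵)
  sigma = 1.199 × 10⁸ Pa
Convert: sigma = 1.199 × 10⁸ Pa = 119.9 MPa
Final answer: sigma = 119.9 MPa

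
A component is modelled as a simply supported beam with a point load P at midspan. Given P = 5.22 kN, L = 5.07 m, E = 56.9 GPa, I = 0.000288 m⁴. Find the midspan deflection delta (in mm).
Model: a simply supported beam with a point load P at midspan, so delta = (P·L^3) / (48·E·I).
Convert to SI units:
  P = 5.22 kN = 5220 N
  E = 56.9 GPa = 5.69 × 10¹⁰ Pa
Substitute:
  delta = (5220 × 5.07^3) / (48 × (5.69 × 10¹⁰) × 0.000288)
  delta = 0.0008649 m
Convert: delta = 0.0008649 m = 0.8649 mm
Final answer: delta = 0.8649 mm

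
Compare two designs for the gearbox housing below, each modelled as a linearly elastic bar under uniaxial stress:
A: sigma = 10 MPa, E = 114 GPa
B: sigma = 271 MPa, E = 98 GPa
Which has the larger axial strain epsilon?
Model: a linearly elastic bar under uniaxial stress, so epsilon = sigma / E (SI units).
  A: epsilon = (1 × 10⁷) / (1.14 × 10¹¹) = 8.772 × 10⁻⁵
  B: epsilon = (2.71 × 10⁸) / (9.8 × 10¹⁰) = 0.002765
0.002765 > 8.772 × 10⁻⁵, so B is larger.
Final answer: B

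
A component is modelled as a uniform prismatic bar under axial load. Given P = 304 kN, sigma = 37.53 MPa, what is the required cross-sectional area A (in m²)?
Model: a uniform prismatic bar under axial load, so sigma = P / A.
Solve for A: A = P / sigma.
Convert to SI units:
  P = 304 kN = 304000 N
  sigma = 37.53 MPa = 3.753 × 10⁷ Pa
Substitute:
  A = 304000 / (3.753 × 10⁷)
  A = 0.0081 m²
Final answer: A = 0.0081 m²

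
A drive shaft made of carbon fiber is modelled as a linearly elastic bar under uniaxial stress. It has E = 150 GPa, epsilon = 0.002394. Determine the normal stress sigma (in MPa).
Model: a linearly elastic bar under uniaxial stress, so sigma = E·epsilon.
Convert to SI units:
  E = 150 GPa = 1.5 × 10¹¹ Pa
Substitute:
  sigma = (1.5 × 10¹¹) × 0.002394
  sigma = 3.591 × 10⁸ Pa
Convert: sigma = 3.591 × 10⁸ Pa = 359.1 MPa
Final answer: sigma = 359.1 MPa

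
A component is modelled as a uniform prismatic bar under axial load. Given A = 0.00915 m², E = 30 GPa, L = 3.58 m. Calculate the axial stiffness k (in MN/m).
Model: a uniform prismatic bar under axial load, so k = (A·E) / L.
Convert to SI units:
  E = 30 GPa = 3 × 10¹⁰ Pa
Substitute:
  k = (0.00915 × (3 × 10¹⁰)) / 3.58
  k = 7.668 × 10⁷ N/m
Convert: k = 7.668 × 10⁷ N/m = 76.68 MN/m
Final answer: k = 76.68 MN/m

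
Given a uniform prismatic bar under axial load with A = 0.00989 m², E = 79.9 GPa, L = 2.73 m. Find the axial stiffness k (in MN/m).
Model: a uniform prismatic bar under axial load, so k = (A·E) / L.
Convert to SI units:
  E = 79.9 GPa = 7.99 × 10¹⁰ Pa
Substitute:
  k = (0.00989 × (7.99 × 10¹⁰)) / 2.73
  k = 2.895 × 10⁸ N/m
Convert: k = 2.895 × 10⁸ N/m = 289.5 MN/m
Final answer: k = 289.5 MN/m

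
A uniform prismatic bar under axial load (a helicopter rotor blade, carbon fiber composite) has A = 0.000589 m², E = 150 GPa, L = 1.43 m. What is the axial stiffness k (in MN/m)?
Model: a uniform prismatic bar under axial load, so k = (A·E) / L.
Convert to SI units:
  E = 150 GPa = 1.5 × 10¹¹ Pa
Substitute:
  k = (0.000589 × (1.5 × 10¹¹)) / 1.43
  k = 6.178 × 10⁷ N/m
Convert: k = 6.178 × 10⁷ N/m = 61.78 MN/m
Final answer: k = 61.78 MN/m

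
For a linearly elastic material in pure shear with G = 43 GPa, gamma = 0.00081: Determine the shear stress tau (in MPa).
Model: a linearly elastic material in pure shear, so tau = G·gamma.
Convert to SI units:
  G = 43 GPa = 4.3 × 10¹⁰ Pa
Substitute:
  tau = (4.3 × 10¹⁰) × 0.00081
  tau = 3.483 × 10⁷ Pa
Convert: tau = 3.483 × 10⁷ Pa = 34.83 MPa
Final answer: tau = 34.83 MPa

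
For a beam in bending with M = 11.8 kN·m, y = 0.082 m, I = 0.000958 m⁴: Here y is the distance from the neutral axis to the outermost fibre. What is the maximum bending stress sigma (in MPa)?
Model: a beam in bending, so sigma = (M·y) / I.
Convert to SI units:
  M = 11.8 kN·m = 11800 N·m
Substitute:
  sigma = (11800 × 0.082) / 0.000958
  sigma = 1.01 × 10⁶ Pa
Convert: sigma = 1.01 × 10⁶ Pa = 1.01 MPa
Final answer: sigma = 1.01 MPa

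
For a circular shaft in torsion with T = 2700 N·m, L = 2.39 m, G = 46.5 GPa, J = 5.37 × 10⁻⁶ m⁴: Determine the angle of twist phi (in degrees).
Model: a circular shaft in torsion, so phi = (T·L) / (G·J).
Convert to SI units:
  G = 46.5 GPa = 4.65 × 10¹⁰ Pa
Substitute:
  phi = (2700 × 2.39) / ((4.65 × 10¹⁰) × (5.37 × 10⁻⁶))
  phi = 0.02584 rad
Convert to degrees: phi = 0.02584 × 180/π = 1.481°
Final answer: phi = 1.481°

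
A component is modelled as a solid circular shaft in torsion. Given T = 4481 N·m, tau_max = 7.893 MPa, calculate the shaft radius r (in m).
Model: a solid circular shaft in torsion, so tau_max = (2·T) / (π·r^3).
Solve for r: r = ((2·T) / (π·tau_max))^(1/3).
Convert to SI units:
  tau_max = 7.893 MPa = 7.893 × 10⁶ Pa
Substitute:
  r = ((2 × 4481) / (π × (7.893 × 10⁶)))^(1/3)
  r = 0.07123 m
Final answer: r = 0.07123 m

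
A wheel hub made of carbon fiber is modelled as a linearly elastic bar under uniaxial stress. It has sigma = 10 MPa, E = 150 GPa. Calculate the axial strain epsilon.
Model: a linearly elastic bar under uniaxial stress, so epsilon = sigma / E.
Convert to SI units:
  sigma = 10 MPa = 1 × 10⁷ Pa
  E = 150 GPa = 1.5 × 10¹¹ Pa
Substitute:
  epsilon = (1 × 10⁷) / (1.5 × 10¹¹)
  epsilon = 6.667 × 10⁻⁵
Final answer: epsilon = 6.667 × 10⁻⁵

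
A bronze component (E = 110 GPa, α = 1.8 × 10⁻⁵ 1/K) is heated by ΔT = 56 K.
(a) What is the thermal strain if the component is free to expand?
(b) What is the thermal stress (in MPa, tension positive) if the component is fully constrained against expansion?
(a) Free thermal strain ε_th = α·ΔT = (1.8 × 10⁻⁵) × 56 = 0.001008
(b) Fully constrained, the expansion is suppressed, so σ = -E·α·ΔT. Convert E = 110 GPa = 1.1 × 10¹¹ Pa.
  σ = -(1.1 × 10¹¹) × (1.8 × 10⁻⁵) × 56 = -1.109 × 10⁸ Pa = -110.9 MPa (compressive)
Final answer: (a) ε_th = 0.001008, (b) σ = -110.9 MPa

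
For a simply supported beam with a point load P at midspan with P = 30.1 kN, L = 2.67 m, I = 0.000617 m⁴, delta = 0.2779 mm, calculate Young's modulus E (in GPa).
Model: a simply supported beam with a point load P at midspan, so delta = (P·L^3) / (48·E·I).
Solve for E: E = (P·L^3) / (48·delta·I).
Convert to SI units:
  P = 30.1 kN = 30100 N
  delta = 0.2779 mm = 0.0002779 m
Substitute:
  E = (30100 × 2.67^3) / (48 × 0.0002779 × 0.000617)
  E = 6.961 × 10¹⁰ Pa
Convert: E = 6.961 × 10¹⁰ Pa = 69.61 GPa
Final answer: E = 69.61 GPa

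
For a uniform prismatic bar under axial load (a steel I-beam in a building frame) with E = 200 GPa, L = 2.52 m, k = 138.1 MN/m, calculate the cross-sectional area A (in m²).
Model: a uniform prismatic bar under axial load, so k = (A·E) / L.
Solve for A: A = (k·L) / E.
Convert to SI units:
  E = 200 GPa = 2 × 10¹¹ Pa
  k = 138.1 MN/m = 1.381 × 10⁸ N/m
Substitute:
  A = ((1.381 × 10⁸) × 2.52) / (2 × 10¹¹)
  A = 0.00174 m²
Final answer: A = 0.00174 m²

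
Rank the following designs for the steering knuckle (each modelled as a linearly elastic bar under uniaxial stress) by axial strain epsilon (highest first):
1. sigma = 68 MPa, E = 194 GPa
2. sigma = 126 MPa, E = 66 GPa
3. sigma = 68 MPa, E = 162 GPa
Model: a linearly elastic bar under uniaxial stress, so epsilon = sigma / E (SI units).
  Case 1: epsilon = (6.8 × 10⁷) / (1.94 × 10¹¹) = 0.0003505
  Case 2: epsilon = (1.26 × 10⁸) / (6.6 × 10¹⁰) = 0.001909
  Case 3: epsilon = (6.8 × 10⁷) / (1.62 × 10¹¹) = 0.0004198
Ordering: 0.001909 (case 2) > 0.0004198 (case 3) > 0.0003505 (case 1)
Final answer: 2, 3, 1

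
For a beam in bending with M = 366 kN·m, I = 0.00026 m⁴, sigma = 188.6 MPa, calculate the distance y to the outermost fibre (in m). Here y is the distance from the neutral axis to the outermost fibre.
Model: a beam in bending, so sigma = (M·y) / I.
Solve for y: y = (sigma·I) / M.
Convert to SI units:
  M = 366 kN·m = 366000 N·m
  sigma = 188.6 MPa = 1.886 × 10⁸ Pa
Substitute:
  y = ((1.886 × 10⁸) × 0.00026) / 366000
  y = 0.134 m
Final answer: y = 0.134 m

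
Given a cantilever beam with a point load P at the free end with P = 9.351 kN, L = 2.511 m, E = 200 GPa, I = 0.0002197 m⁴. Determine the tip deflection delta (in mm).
Model: a cantilever beam with a point load P at the free end, so delta = (P·L^3) / (3·E·I).
Convert to SI units:
  P = 9.351 kN = 9351 N
  E = 200 GPa = 2 × 10¹¹ Pa
Substitute:
  delta = (9351 × 2.511^3) / (3 × (2 × 10¹¹) × 0.0002197)
  delta = 0.001123 m
Convert: delta = 0.001123 m = 1.123 mm
Final answer: delta = 1.123 mm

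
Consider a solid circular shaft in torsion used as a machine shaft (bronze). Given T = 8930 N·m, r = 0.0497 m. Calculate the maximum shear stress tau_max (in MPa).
Model: a solid circular shaft in torsion, so tau_max = (2·T) / (π·r^3).
Substitute:
  tau_max = (2 × 8930) / (π × 0.0497^3)
  tau_max = 4.631 × 10⁷ Pa
Convert: tau_max = 4.631 × 10⁷ Pa = 46.31 MPa
Final answer: tau_max = 46.31 MPa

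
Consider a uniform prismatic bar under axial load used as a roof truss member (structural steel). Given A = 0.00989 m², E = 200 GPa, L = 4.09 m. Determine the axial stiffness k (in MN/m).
Model: a uniform prismatic bar under axial load, so k = (A·E) / L.
Convert to SI units:
  E = 200 GPa = 2 × 10¹¹ Pa
Substitute:
  k = (0.00989 × (2 × 10¹¹)) / 4.09
  k = 4.836 × 10⁸ N/m
Convert: k = 4.836 × 10⁸ N/m = 483.6 MN/m
Final answer: k = 483.6 MN/m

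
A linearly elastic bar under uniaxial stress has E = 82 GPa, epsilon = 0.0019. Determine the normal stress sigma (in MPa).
Model: a linearly elastic bar under uniaxial stress, so sigma = E·epsilon.
Convert to SI units:
  E = 82 GPa = 8.2 × 10¹⁰ Pa
Substitute:
  sigma = (8.2 × 10¹⁰) × 0.0019
  sigma = 1.558 × 10⁸ Pa
Convert: sigma = 1.558 × 10⁸ Pa = 155.8 MPa
Final answer: sigma = 155.8 MPa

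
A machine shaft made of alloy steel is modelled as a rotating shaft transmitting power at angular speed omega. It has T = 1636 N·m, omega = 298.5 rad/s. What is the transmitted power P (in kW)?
Model: a rotating shaft transmitting power at angular speed omega, so P = T·omega.
Substitute:
  P = 1636 × 298.5
  P = 488300 W
Convert: P = 488300 W = 488.3 kW
Final answer: P = 488.3 kW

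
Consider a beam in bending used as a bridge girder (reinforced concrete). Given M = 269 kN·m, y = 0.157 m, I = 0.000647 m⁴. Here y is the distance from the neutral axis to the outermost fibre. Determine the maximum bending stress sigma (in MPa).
Model: a beam in bending, so sigma = (M·y) / I.
Convert to SI units:
  M = 269 kN·m = 269000 N·m
Substitute:
  sigma = (269000 × 0.157) / 0.000647
  sigma = 6.528 × 10⁷ Pa
Convert: sigma = 6.528 × 10⁷ Pa = 65.28 MPa
Final answer: sigma = 65.28 MPa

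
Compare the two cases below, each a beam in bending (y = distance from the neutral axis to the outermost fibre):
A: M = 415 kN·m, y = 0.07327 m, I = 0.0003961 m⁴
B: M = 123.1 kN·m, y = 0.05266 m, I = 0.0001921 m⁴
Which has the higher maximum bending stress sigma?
Model: a beam in bending (y = distance from the neutral axis to the outermost fibre), so sigma = (M·y) / I (SI units).
  A: sigma = (415000 × 0.07327) / 0.0003961 = 7.677 × 10⁷ Pa = 76.77 MPa
  B: sigma = (123100 × 0.05266) / 0.0001921 = 3.375 × 10⁷ Pa = 33.75 MPa
76.77 MPa > 33.75 MPa, so A is larger.
Final answer: A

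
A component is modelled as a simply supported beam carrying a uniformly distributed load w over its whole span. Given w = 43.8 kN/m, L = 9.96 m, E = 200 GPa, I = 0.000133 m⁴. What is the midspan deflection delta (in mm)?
Model: a simply supported beam carrying a uniformly distributed load w over its whole span, so delta = (5·w·L^4) / (384·E·I).
Convert to SI units:
  w = 43.8 kN/m = 43800 N/m
  E = 200 GPa = 2 × 10¹¹ Pa
Substitute:
  delta = (5 × 43800 × 9.96^4) / (384 × (2 × 10¹¹) × 0.000133)
  delta = 0.211 m
Convert: delta = 0.211 m = 211 mm
Final answer: delta = 211 mm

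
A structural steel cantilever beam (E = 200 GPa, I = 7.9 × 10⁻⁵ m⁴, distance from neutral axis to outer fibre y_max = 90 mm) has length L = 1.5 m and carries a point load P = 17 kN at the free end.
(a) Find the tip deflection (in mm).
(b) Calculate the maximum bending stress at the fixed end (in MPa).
(a) Tip deflection of a cantilever with an end point load: δ = P·L^3 / (3·E·I). Convert P = 17 kN = 17000 N, E = 200 GPa = 2 × 10¹¹ Pa.
  δ = (17000 × 1.5^3) / (3 × (2 × 10¹¹) × (7.9 × 10⁻⁵)) = 0.00121 m = 1.21 mm
(b) Maximum bending moment at the fixed end: M = P·L = 17000 × 1.5 = 25500 N·m. Convert y_max = 90 mm = 0.09 m.
  σ = M·y_max / I = (25500 × 0.09) / (7.9 × 10⁻⁵) = 2.905 × 10⁷ Pa = 29.05 MPa
Final answer: (a) δ = 1.21 mm, (b) σ = 29.05 MPa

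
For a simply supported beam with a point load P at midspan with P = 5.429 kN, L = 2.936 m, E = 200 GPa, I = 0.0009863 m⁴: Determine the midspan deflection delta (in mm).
Model: a simply supported beam with a point load P at midspan, so delta = (P·L^3) / (48·E·I).
Convert to SI units:
  P = 5.429 kN = 5429 N
  E = 200 GPa = 2 × 10¹¹ Pa
Substitute:
  delta = (5429 × 2.936^3) / (48 × (2 × 10¹¹) × 0.0009863)
  delta = 1.451 × 10⁻⁵ m
Convert: delta = 1.451 × 10⁻⁵ m = 0.01451 mm
Final answer: delta = 0.01451 mm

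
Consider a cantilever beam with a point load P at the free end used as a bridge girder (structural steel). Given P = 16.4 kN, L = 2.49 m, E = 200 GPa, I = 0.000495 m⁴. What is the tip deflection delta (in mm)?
Model: a cantilever beam with a point load P at the free end, so delta = (P·L^3) / (3·E·I).
Convert to SI units:
  P = 16.4 kN = 16400 N
  E = 200 GPa = 2 × 10¹¹ Pa
Substitute:
  delta = (16400 × 2.49^3) / (3 × (2 × 10¹¹) × 0.000495)
  delta = 0.0008525 m
Convert: delta = 0.0008525 m = 0.8525 mm
Final answer: delta = 0.8525 mm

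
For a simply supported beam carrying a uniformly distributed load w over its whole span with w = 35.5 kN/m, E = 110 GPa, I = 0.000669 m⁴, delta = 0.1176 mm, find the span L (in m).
Model: a simply supported beam carrying a uniformly distributed load w over its whole span, so delta = (5·w·L^4) / (384·E·I).
Solve for L: L = ((384·delta·E·I) / (5·w))^(1/4).
Convert to SI units:
  w = 35.5 kN/m = 35500 N/m
  E = 110 GPa = 1.1 × 10¹¹ Pa
  delta = 0.1176 mm = 0.0001176 m
Substitute:
  L = ((384 × 0.0001176 × (1.1 × 10¹¹) × 0.000669) / (5 × 35500))^(1/4)
  L = 2.08 m
Final answer: L = 2.08 m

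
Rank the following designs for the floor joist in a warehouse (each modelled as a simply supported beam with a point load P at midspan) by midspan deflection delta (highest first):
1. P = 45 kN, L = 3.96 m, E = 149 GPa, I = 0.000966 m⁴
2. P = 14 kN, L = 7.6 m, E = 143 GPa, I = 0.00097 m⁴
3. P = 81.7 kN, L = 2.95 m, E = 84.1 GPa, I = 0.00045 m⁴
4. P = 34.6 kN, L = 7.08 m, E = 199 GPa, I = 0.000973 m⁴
Model: a simply supported beam with a point load P at midspan, so delta = (P·L^3) / (48·E·I) (SI units).
  Case 1: delta = (45000 × 3.96^3) / (48 × (1.49 × 10¹¹) × 0.000966) = 0.0004045 m = 0.4045 mm
  Case 2: delta = (14000 × 7.6^3) / (48 × (1.43 × 10¹¹) × 0.00097) = 0.000923 m = 0.923 mm
  Case 3: delta = (81700 × 2.95^3) / (48 × (8.41 × 10¹⁰) × 0.00045) = 0.001155 m = 1.155 mm
  Case 4: delta = (34600 × 7.08^3) / (48 × (1.99 × 10¹¹) × 0.000973) = 0.001321 m = 1.321 mm
Ordering: 1.321 mm (case 4) > 1.155 mm (case 3) > 0.923 mm (case 2) > 0.4045 mm (case 1)
Final answer: 4, 3, 2, 1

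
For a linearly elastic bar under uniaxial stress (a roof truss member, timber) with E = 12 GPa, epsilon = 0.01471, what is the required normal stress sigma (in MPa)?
Model: a linearly elastic bar under uniaxial stress, so epsilon = sigma / E.
Solve for sigma: sigma = epsilon·E.
Convert to SI units:
  E = 12 GPa = 1.2 × 10¹⁰ Pa
Substitute:
  sigma = 0.01471 × (1.2 × 10¹⁰)
  sigma = 1.765 × 10⁸ Pa
Convert: sigma = 1.765 × 10⁸ Pa = 176.5 MPa
Final answer: sigma = 176.5 MPa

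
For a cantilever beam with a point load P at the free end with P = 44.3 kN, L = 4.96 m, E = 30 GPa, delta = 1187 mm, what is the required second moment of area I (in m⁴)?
Model: a cantilever beam with a point load P at the free end, so delta = (P·L^3) / (3·E·I).
Solve for I: I = (P·L^3) / (3·delta·E).
Convert to SI units:
  P = 44.3 kN = 44300 N
  E = 30 GPa = 3 × 10¹⁰ Pa
  delta = 1187 mm = 1.187 m
Substitute:
  I = (44300 × 4.96^3) / (3 × 1.187 × (3 × 10¹⁰))
  I = 5.06 × 10⁻⁵ m⁴
Final answer: I = 5.06 × 10⁻⁵ m⁴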